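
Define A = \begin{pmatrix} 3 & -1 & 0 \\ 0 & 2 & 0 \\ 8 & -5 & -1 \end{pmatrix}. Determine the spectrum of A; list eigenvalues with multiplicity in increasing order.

-1, 2, 3

Characteristic polynomial: p(s) = s^3 - 4s^2 + s + 6 = (s - 3)(s - 2)(s + 1).
Roots (with multiplicity): -1, 2, 3.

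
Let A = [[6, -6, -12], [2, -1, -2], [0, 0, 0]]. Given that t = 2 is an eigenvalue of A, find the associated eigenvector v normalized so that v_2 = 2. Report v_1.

A − 2I = [[4, -6, -12], [2, -3, -2], [0, 0, -2]].
Solving (A − 2I)v = 0 gives the eigenspace spanned by (3, 2, 0).
With v_2 = 2, v = (3, 2, 0), so v_1 = 3.

3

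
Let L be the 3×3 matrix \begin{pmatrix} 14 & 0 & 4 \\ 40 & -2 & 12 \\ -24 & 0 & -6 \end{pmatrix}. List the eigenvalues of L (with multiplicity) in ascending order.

-2, 2, 6

Characteristic polynomial: p(t) = t^3 - 6t^2 - 4t + 24 = (t - 6)(t - 2)(t + 2).
Roots (with multiplicity): -2, 2, 6.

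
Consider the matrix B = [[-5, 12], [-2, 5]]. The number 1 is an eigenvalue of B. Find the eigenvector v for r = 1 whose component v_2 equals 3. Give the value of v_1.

6

B − 1I = [[-6, 12], [-2, 4]].
Solving (B − 1I)v = 0 gives the eigenspace spanned by (6, 3).
With v_2 = 3, v = (6, 3), so v_1 = 6.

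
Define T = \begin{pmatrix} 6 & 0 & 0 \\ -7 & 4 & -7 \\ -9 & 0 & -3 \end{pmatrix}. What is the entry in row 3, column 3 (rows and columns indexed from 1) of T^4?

Characteristic polynomial: s^3 - 7s^2 - 6s + 72 = (s - 6)(s - 4)(s + 3), so the eigenvalues are -3, 4, 6.
s=-3: eigenvector (0, 1, 1).
s=4: eigenvector (0, 1, 0).
s=6: eigenvector (1, 0, -1).
P = [[0, 0, 1], [1, 1, 0], [1, 0, -1]], D = diag(-3, 4, 6), P⁻¹ = [[1, 0, 1], [-1, 1, -1], [1, 0, 0]].
T⁴ = P·diag(81, 256, 1296)·P⁻¹ = [[1296, 0, 0], [-175, 256, -175], [-1215, 0, 81]].
The requested entry is 81.

81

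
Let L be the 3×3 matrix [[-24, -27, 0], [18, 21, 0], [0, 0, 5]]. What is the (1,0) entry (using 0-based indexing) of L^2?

-54

Characteristic polynomial: s^3 - 2s^2 - 33s + 90 = (s - 5)(s - 3)(s + 6), so the eigenvalues are -6, 3, 5.
s=-6: eigenvector (3, -2, 0).
s=3: eigenvector (-1, 1, 0).
s=5: eigenvector (0, 0, 1).
P = [[3, -1, 0], [-2, 1, 0], [0, 0, 1]], D = diag(-6, 3, 5), P⁻¹ = [[1, 1, 0], [2, 3, 0], [0, 0, 1]].
L² = P·diag(36, 9, 25)·P⁻¹ = [[90, 81, 0], [-54, -45, 0], [0, 0, 25]].
The requested entry is -54.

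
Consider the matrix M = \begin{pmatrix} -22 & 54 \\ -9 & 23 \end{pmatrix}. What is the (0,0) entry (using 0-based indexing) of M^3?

-442

Characteristic polynomial: s^2 - s - 20 = (s - 5)(s + 4), so the eigenvalues are -4, 5.
s=-4: eigenvector (3, 1).
s=5: eigenvector (2, 1).
P = [[3, 2], [1, 1]], D = diag(-4, 5), P⁻¹ = [[1, -2], [-1, 3]].
M³ = P·diag(-64, 125)·P⁻¹ = [[-442, 1134], [-189, 503]].
The requested entry is -442.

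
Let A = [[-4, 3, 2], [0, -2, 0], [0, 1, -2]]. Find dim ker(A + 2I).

A + 2I = [[-2, 3, 2], [0, 0, 0], [0, 1, 0]].
This matrix has rank 2, so its null space has dimension 3 − 2 = 1.

1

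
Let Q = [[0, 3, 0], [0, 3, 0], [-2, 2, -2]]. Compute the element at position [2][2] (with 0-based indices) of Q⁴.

Characteristic polynomial: t^3 - t^2 - 6t = t(t - 3)(t + 2), so the eigenvalues are -2, 0, 3.
t=-2: eigenvector (0, 0, 1).
t=3: eigenvector (1, 1, 0).
t=0: eigenvector (1, 0, -1).
P = [[0, 1, 1], [0, 1, 0], [1, 0, -1]], D = diag(-2, 3, 0), P⁻¹ = [[1, -1, 1], [0, 1, 0], [1, -1, 0]].
Q⁴ = P·diag(16, 81, 0)·P⁻¹ = [[0, 81, 0], [0, 81, 0], [16, -16, 16]].
The requested entry is 16.

16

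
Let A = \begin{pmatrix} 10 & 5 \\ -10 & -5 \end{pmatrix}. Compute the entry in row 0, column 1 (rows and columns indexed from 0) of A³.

125

Characteristic polynomial: μ^2 - 5μ = μ(μ - 5), so the eigenvalues are 0, 5.
μ=0: eigenvector (-1, 2).
μ=5: eigenvector (1, -1).
P = [[-1, 1], [2, -1]], D = diag(0, 5), P⁻¹ = [[1, 1], [2, 1]].
A³ = P·diag(0, 125)·P⁻¹ = [[250, 125], [-250, -125]].
The requested entry is 125.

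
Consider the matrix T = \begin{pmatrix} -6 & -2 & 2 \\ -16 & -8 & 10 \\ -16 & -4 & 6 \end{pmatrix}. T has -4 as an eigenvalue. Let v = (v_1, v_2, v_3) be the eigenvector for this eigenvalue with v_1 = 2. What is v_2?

2

T + 4I = [[-2, -2, 2], [-16, -4, 10], [-16, -4, 10]].
Solving (T + 4I)v = 0 gives the eigenspace spanned by (2, 2, 4).
With v_1 = 2, v = (2, 2, 4), so v_2 = 2.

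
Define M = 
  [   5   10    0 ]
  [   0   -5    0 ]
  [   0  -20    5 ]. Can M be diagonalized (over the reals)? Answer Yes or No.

Characteristic polynomial: p(μ) = μ^3 - 5μ^2 - 25μ + 125 = (μ - 5)^2(μ + 5).
μ = 5 has algebraic multiplicity 2; rank(M − 5I) = 1, so geometric multiplicity = 2.
Every eigenvalue has geometric = algebraic multiplicity, so M is diagonalizable.

Yes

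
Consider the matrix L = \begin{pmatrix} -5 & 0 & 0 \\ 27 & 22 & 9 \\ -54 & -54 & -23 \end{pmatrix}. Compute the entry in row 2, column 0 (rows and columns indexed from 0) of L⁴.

Characteristic polynomial: r^3 + 6r^2 - 15r - 100 = (r - 4)(r + 5)^2, so the eigenvalues are -5, -5, 4.
r=4: eigenvector (0, 1, -2).
r=-5: eigenvector (-1, 1, 0).
r=-5: eigenvector (-1, 0, 3).
P = [[0, -1, -1], [1, 1, 0], [-2, 0, 3]], D = diag(4, -5, -5), P⁻¹ = [[3, 3, 1], [-3, -2, -1], [2, 2, 1]].
L⁴ = P·diag(256, 625, 625)·P⁻¹ = [[625, 0, 0], [-1107, -482, -369], [2214, 2214, 1363]].
The requested entry is 2214.

2214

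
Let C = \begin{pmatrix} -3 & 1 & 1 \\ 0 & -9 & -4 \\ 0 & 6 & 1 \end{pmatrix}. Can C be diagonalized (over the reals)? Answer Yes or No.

No

Characteristic polynomial: p(μ) = μ^3 + 11μ^2 + 39μ + 45 = (μ + 3)^2(μ + 5).
μ = -3 has algebraic multiplicity 2; rank(C + 3I) = 2, so geometric multiplicity = 1.
Geometric multiplicity < algebraic multiplicity, so C is not diagonalizable.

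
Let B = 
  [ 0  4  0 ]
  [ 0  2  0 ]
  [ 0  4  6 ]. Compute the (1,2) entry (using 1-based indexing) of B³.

Characteristic polynomial: μ^3 - 8μ^2 + 12μ = μ(μ - 6)(μ - 2), so the eigenvalues are 0, 2, 6.
μ=0: eigenvector (1, 0, 0).
μ=6: eigenvector (0, 0, 1).
μ=2: eigenvector (-2, -1, 1).
P = [[1, 0, -2], [0, 0, -1], [0, 1, 1]], D = diag(0, 6, 2), P⁻¹ = [[1, -2, 0], [0, 1, 1], [0, -1, 0]].
B³ = P·diag(0, 216, 8)·P⁻¹ = [[0, 16, 0], [0, 8, 0], [0, 208, 216]].
The requested entry is 16.

16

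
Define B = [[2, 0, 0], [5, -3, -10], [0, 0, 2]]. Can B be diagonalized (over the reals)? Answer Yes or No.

Yes

Characteristic polynomial: p(t) = t^3 - t^2 - 8t + 12 = (t - 2)^2(t + 3).
t = 2 has algebraic multiplicity 2; rank(B − 2I) = 1, so geometric multiplicity = 2.
Every eigenvalue has geometric = algebraic multiplicity, so B is diagonalizable.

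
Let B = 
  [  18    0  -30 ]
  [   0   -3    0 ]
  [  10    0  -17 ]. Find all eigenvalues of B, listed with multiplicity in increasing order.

-3, -2, 3

Characteristic polynomial: p(s) = s^3 + 2s^2 - 9s - 18 = (s - 3)(s + 2)(s + 3).
Roots (with multiplicity): -3, -2, 3.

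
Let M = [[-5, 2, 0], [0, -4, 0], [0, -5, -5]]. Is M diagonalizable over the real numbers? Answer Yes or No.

Characteristic polynomial: p(r) = r^3 + 14r^2 + 65r + 100 = (r + 4)(r + 5)^2.
r = -5 has algebraic multiplicity 2; rank(M + 5I) = 1, so geometric multiplicity = 2.
Every eigenvalue has geometric = algebraic multiplicity, so M is diagonalizable.

Yes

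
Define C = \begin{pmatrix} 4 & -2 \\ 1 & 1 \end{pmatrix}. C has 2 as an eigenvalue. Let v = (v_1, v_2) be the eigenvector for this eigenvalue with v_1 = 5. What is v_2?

C − 2I = [[2, -2], [1, -1]].
Solving (C − 2I)v = 0 gives the eigenspace spanned by (5, 5).
With v_1 = 5, v = (5, 5), so v_2 = 5.

5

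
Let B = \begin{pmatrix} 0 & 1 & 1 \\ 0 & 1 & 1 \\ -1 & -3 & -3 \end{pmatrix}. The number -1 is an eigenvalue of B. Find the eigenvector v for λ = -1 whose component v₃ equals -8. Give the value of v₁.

4

B + 1I = [[1, 1, 1], [0, 2, 1], [-1, -3, -2]].
Solving (B + 1I)v = 0 gives the eigenspace spanned by (4, 4, -8).
With v₃ = -8, v = (4, 4, -8), so v₁ = 4.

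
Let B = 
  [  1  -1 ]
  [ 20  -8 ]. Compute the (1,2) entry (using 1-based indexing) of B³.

-37

Characteristic polynomial: λ^2 + 7λ + 12 = (λ + 3)(λ + 4), so the eigenvalues are -4, -3.
λ=-4: eigenvector (1, 5).
λ=-3: eigenvector (1, 4).
P = [[1, 1], [5, 4]], D = diag(-4, -3), P⁻¹ = [[-4, 1], [5, -1]].
B³ = P·diag(-64, -27)·P⁻¹ = [[121, -37], [740, -212]].
The requested entry is -37.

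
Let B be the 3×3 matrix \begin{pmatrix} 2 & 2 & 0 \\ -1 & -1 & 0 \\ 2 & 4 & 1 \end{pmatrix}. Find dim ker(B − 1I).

2

B − 1I = [[1, 2, 0], [-1, -2, 0], [2, 4, 0]].
This matrix has rank 1, so its null space has dimension 3 − 1 = 2.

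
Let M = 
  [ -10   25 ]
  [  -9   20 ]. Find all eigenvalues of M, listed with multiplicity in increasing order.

5, 5

Characteristic polynomial: p(λ) = λ^2 - 10λ + 25 = (λ - 5)^2.
Roots (with multiplicity): 5, 5.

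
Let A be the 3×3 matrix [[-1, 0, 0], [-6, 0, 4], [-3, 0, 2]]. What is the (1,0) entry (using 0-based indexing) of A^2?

Characteristic polynomial: λ^3 - λ^2 - 2λ = λ(λ - 2)(λ + 1), so the eigenvalues are -1, 0, 2.
λ=0: eigenvector (0, 1, 0).
λ=-1: eigenvector (1, 2, 1).
λ=2: eigenvector (0, 2, 1).
P = [[0, 1, 0], [1, 2, 2], [0, 1, 1]], D = diag(0, -1, 2), P⁻¹ = [[0, 1, -2], [1, 0, 0], [-1, 0, 1]].
A² = P·diag(0, 1, 4)·P⁻¹ = [[1, 0, 0], [-6, 0, 8], [-3, 0, 4]].
The requested entry is -6.

-6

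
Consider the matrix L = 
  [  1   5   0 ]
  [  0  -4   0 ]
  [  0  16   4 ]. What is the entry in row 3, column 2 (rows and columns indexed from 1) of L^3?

Characteristic polynomial: λ^3 - λ^2 - 16λ + 16 = (λ - 4)(λ - 1)(λ + 4), so the eigenvalues are -4, 1, 4.
λ=1: eigenvector (1, 0, 0).
λ=-4: eigenvector (-1, 1, -2).
λ=4: eigenvector (0, 0, 1).
P = [[1, -1, 0], [0, 1, 0], [0, -2, 1]], D = diag(1, -4, 4), P⁻¹ = [[1, 1, 0], [0, 1, 0], [0, 2, 1]].
L³ = P·diag(1, -64, 64)·P⁻¹ = [[1, 65, 0], [0, -64, 0], [0, 256, 64]].
The requested entry is 256.

256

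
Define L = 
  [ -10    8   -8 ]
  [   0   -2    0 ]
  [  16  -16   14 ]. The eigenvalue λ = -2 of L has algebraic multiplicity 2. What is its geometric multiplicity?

L + 2I = [[-8, 8, -8], [0, 0, 0], [16, -16, 16]].
This matrix has rank 1, so its null space has dimension 3 − 1 = 2.

2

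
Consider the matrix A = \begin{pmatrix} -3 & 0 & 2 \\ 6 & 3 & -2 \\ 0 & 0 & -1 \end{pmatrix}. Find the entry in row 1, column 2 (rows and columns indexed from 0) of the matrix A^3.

-26

Characteristic polynomial: s^3 + s^2 - 9s - 9 = (s - 3)(s + 1)(s + 3), so the eigenvalues are -3, -1, 3.
s=-3: eigenvector (1, -1, 0).
s=3: eigenvector (0, 1, 0).
s=-1: eigenvector (1, -1, 1).
P = [[1, 0, 1], [-1, 1, -1], [0, 0, 1]], D = diag(-3, 3, -1), P⁻¹ = [[1, 0, -1], [1, 1, 0], [0, 0, 1]].
A³ = P·diag(-27, 27, -1)·P⁻¹ = [[-27, 0, 26], [54, 27, -26], [0, 0, -1]].
The requested entry is -26.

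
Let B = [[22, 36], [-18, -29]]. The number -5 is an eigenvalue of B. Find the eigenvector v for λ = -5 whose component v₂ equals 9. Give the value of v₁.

-12

B + 5I = [[27, 36], [-18, -24]].
Solving (B + 5I)v = 0 gives the eigenspace spanned by (-12, 9).
With v₂ = 9, v = (-12, 9), so v₁ = -12.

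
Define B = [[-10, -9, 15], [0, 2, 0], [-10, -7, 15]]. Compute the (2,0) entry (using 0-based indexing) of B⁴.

Characteristic polynomial: r^3 - 7r^2 + 10r = r(r - 5)(r - 2), so the eigenvalues are 0, 2, 5.
r=0: eigenvector (3, 0, 2).
r=2: eigenvector (-2, 1, -1).
r=5: eigenvector (1, 0, 1).
P = [[3, -2, 1], [0, 1, 0], [2, -1, 1]], D = diag(0, 2, 5), P⁻¹ = [[1, 1, -1], [0, 1, 0], [-2, -1, 3]].
B⁴ = P·diag(0, 16, 625)·P⁻¹ = [[-1250, -657, 1875], [0, 16, 0], [-1250, -641, 1875]].
The requested entry is -1250.

-1250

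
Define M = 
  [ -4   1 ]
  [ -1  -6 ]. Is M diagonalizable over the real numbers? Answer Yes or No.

No

Characteristic polynomial: p(r) = r^2 + 10r + 25 = (r + 5)^2.
r = -5 has algebraic multiplicity 2; rank(M + 5I) = 1, so geometric multiplicity = 1.
Geometric multiplicity < algebraic multiplicity, so M is not diagonalizable.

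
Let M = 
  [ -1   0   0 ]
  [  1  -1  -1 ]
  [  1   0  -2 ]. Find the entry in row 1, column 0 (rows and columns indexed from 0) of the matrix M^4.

Characteristic polynomial: μ^3 + 4μ^2 + 5μ + 2 = (μ + 1)^2(μ + 2), so the eigenvalues are -2, -1, -1.
μ=-1: eigenvector (0, 1, 0).
μ=-1: eigenvector (1, 1, 1).
μ=-2: eigenvector (0, 1, 1).
P = [[0, 1, 0], [1, 1, 1], [0, 1, 1]], D = diag(-1, -1, -2), P⁻¹ = [[0, 1, -1], [1, 0, 0], [-1, 0, 1]].
M⁴ = P·diag(1, 1, 16)·P⁻¹ = [[1, 0, 0], [-15, 1, 15], [-15, 0, 16]].
The requested entry is -15.

-15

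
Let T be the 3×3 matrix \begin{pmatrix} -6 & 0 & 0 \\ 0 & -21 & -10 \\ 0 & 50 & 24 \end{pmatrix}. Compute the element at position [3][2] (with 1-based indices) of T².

150

Characteristic polynomial: λ^3 + 3λ^2 - 22λ - 24 = (λ - 4)(λ + 1)(λ + 6), so the eigenvalues are -6, -1, 4.
λ=-6: eigenvector (1, 0, 0).
λ=4: eigenvector (0, -2, 5).
λ=-1: eigenvector (0, 1, -2).
P = [[1, 0, 0], [0, -2, 1], [0, 5, -2]], D = diag(-6, 4, -1), P⁻¹ = [[1, 0, 0], [0, 2, 1], [0, 5, 2]].
T² = P·diag(36, 16, 1)·P⁻¹ = [[36, 0, 0], [0, -59, -30], [0, 150, 76]].
The requested entry is 150.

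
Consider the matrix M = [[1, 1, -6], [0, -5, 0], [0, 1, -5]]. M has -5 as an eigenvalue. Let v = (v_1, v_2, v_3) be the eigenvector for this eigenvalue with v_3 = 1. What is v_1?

M + 5I = [[6, 1, -6], [0, 0, 0], [0, 1, 0]].
Solving (M + 5I)v = 0 gives the eigenspace spanned by (1, 0, 1).
With v_3 = 1, v = (1, 0, 1), so v_1 = 1.

1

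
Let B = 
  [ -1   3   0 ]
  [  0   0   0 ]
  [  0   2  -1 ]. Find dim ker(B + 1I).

2

B + 1I = [[0, 3, 0], [0, 1, 0], [0, 2, 0]].
This matrix has rank 1, so its null space has dimension 3 − 1 = 2.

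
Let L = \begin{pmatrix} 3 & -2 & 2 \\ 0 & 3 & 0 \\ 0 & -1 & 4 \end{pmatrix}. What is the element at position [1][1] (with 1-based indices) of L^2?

Characteristic polynomial: t^3 - 10t^2 + 33t - 36 = (t - 4)(t - 3)^2, so the eigenvalues are 3, 3, 4.
t=3: eigenvector (1, 0, 0).
t=3: eigenvector (0, 1, 1).
t=4: eigenvector (2, 0, 1).
P = [[1, 0, 2], [0, 1, 0], [0, 1, 1]], D = diag(3, 3, 4), P⁻¹ = [[1, 2, -2], [0, 1, 0], [0, -1, 1]].
L² = P·diag(9, 9, 16)·P⁻¹ = [[9, -14, 14], [0, 9, 0], [0, -7, 16]].
The requested entry is 9.

9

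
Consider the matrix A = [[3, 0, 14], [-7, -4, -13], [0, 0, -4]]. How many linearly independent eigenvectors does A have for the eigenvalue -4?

1

A + 4I = [[7, 0, 14], [-7, 0, -13], [0, 0, 0]].
This matrix has rank 2, so its null space has dimension 3 − 2 = 1.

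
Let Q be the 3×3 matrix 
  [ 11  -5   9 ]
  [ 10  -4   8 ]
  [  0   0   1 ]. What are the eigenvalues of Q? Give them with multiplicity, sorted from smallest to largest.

1, 1, 6

Characteristic polynomial: p(s) = s^3 - 8s^2 + 13s - 6 = (s - 6)(s - 1)^2.
Roots (with multiplicity): 1, 1, 6.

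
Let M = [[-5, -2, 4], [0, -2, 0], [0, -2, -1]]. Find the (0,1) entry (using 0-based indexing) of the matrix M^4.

30

Characteristic polynomial: r^3 + 8r^2 + 17r + 10 = (r + 1)(r + 2)(r + 5), so the eigenvalues are -5, -2, -1.
r=-5: eigenvector (1, 0, 0).
r=-2: eigenvector (2, 1, 2).
r=-1: eigenvector (1, 0, 1).
P = [[1, 2, 1], [0, 1, 0], [0, 2, 1]], D = diag(-5, -2, -1), P⁻¹ = [[1, 0, -1], [0, 1, 0], [0, -2, 1]].
M⁴ = P·diag(625, 16, 1)·P⁻¹ = [[625, 30, -624], [0, 16, 0], [0, 30, 1]].
The requested entry is 30.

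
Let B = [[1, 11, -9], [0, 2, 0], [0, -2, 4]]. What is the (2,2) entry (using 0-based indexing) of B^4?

256

Characteristic polynomial: t^3 - 7t^2 + 14t - 8 = (t - 4)(t - 2)(t - 1), so the eigenvalues are 1, 2, 4.
t=1: eigenvector (1, 0, 0).
t=2: eigenvector (2, 1, 1).
t=4: eigenvector (-3, 0, 1).
P = [[1, 2, -3], [0, 1, 0], [0, 1, 1]], D = diag(1, 2, 4), P⁻¹ = [[1, -5, 3], [0, 1, 0], [0, -1, 1]].
B⁴ = P·diag(1, 16, 256)·P⁻¹ = [[1, 795, -765], [0, 16, 0], [0, -240, 256]].
The requested entry is 256.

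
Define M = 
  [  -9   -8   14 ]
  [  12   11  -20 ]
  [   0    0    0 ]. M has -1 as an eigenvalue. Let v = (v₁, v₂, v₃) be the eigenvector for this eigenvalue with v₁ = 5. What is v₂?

M + 1I = [[-8, -8, 14], [12, 12, -20], [0, 0, 1]].
Solving (M + 1I)v = 0 gives the eigenspace spanned by (5, -5, 0).
With v₁ = 5, v = (5, -5, 0), so v₂ = -5.

-5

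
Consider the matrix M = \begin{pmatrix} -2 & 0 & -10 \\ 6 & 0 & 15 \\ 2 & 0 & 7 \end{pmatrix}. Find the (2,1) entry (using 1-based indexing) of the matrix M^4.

162

Characteristic polynomial: t^3 - 5t^2 + 6t = t(t - 3)(t - 2), so the eigenvalues are 0, 2, 3.
t=3: eigenvector (-2, 1, 1).
t=0: eigenvector (0, 1, 0).
t=2: eigenvector (5, 0, -2).
P = [[-2, 0, 5], [1, 1, 0], [1, 0, -2]], D = diag(3, 0, 2), P⁻¹ = [[2, 0, 5], [-2, 1, -5], [1, 0, 2]].
M⁴ = P·diag(81, 0, 16)·P⁻¹ = [[-244, 0, -650], [162, 0, 405], [130, 0, 341]].
The requested entry is 162.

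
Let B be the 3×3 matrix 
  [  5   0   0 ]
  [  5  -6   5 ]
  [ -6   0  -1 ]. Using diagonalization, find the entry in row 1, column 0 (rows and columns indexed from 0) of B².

Characteristic polynomial: λ^3 + 2λ^2 - 29λ - 30 = (λ - 5)(λ + 1)(λ + 6), so the eigenvalues are -6, -1, 5.
λ=5: eigenvector (1, 0, -1).
λ=-6: eigenvector (0, 1, 0).
λ=-1: eigenvector (0, 1, 1).
P = [[1, 0, 0], [0, 1, 1], [-1, 0, 1]], D = diag(5, -6, -1), P⁻¹ = [[1, 0, 0], [-1, 1, -1], [1, 0, 1]].
B² = P·diag(25, 36, 1)·P⁻¹ = [[25, 0, 0], [-35, 36, -35], [-24, 0, 1]].
The requested entry is -35.

-35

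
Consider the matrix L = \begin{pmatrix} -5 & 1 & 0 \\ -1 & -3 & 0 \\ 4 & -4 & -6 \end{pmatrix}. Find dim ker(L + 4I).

1

L + 4I = [[-1, 1, 0], [-1, 1, 0], [4, -4, -2]].
This matrix has rank 2, so its null space has dimension 3 − 2 = 1.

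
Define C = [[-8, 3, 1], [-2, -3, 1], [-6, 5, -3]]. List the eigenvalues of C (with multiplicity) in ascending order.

-6, -4, -4

Characteristic polynomial: p(r) = r^3 + 14r^2 + 64r + 96 = (r + 4)^2(r + 6).
Roots (with multiplicity): -6, -4, -4.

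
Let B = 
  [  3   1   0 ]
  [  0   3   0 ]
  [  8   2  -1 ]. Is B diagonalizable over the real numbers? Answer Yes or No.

No

Characteristic polynomial: p(λ) = λ^3 - 5λ^2 + 3λ + 9 = (λ - 3)^2(λ + 1).
λ = 3 has algebraic multiplicity 2; rank(B − 3I) = 2, so geometric multiplicity = 1.
Geometric multiplicity < algebraic multiplicity, so B is not diagonalizable.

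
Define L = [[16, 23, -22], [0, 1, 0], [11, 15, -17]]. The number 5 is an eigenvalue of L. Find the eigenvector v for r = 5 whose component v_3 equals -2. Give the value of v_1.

L − 5I = [[11, 23, -22], [0, -4, 0], [11, 15, -22]].
Solving (L − 5I)v = 0 gives the eigenspace spanned by (-4, 0, -2).
With v_3 = -2, v = (-4, 0, -2), so v_1 = -4.

-4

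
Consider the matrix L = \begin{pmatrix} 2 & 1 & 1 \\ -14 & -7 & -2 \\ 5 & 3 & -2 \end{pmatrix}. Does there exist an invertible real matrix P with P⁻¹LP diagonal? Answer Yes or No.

No

Characteristic polynomial: p(s) = s^3 + 7s^2 + 11s + 5 = (s + 1)^2(s + 5).
s = -1 has algebraic multiplicity 2; rank(L + 1I) = 2, so geometric multiplicity = 1.
Geometric multiplicity < algebraic multiplicity, so L is not diagonalizable.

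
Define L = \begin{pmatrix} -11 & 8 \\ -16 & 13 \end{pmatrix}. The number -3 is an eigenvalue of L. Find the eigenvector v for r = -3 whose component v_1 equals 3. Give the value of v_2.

3

L + 3I = [[-8, 8], [-16, 16]].
Solving (L + 3I)v = 0 gives the eigenspace spanned by (3, 3).
With v_1 = 3, v = (3, 3), so v_2 = 3.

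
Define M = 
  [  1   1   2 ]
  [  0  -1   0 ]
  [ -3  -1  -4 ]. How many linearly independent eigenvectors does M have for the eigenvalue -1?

1

M + 1I = [[2, 1, 2], [0, 0, 0], [-3, -1, -3]].
This matrix has rank 2, so its null space has dimension 3 − 2 = 1.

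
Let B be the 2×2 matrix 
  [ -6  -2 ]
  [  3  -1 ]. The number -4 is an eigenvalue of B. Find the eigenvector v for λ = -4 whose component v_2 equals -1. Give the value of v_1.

1

B + 4I = [[-2, -2], [3, 3]].
Solving (B + 4I)v = 0 gives the eigenspace spanned by (1, -1).
With v_2 = -1, v = (1, -1), so v_1 = 1.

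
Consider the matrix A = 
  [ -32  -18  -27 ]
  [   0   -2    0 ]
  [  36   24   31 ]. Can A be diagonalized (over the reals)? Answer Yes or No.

Yes

Characteristic polynomial: p(t) = t^3 + 3t^2 - 18t - 40 = (t - 4)(t + 2)(t + 5).
All 3 eigenvalues are distinct, so A is diagonalizable.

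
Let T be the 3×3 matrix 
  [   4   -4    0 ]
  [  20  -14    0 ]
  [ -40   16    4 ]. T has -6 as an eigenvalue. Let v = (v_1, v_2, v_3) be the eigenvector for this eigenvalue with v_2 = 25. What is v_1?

10

T + 6I = [[10, -4, 0], [20, -8, 0], [-40, 16, 10]].
Solving (T + 6I)v = 0 gives the eigenspace spanned by (10, 25, 0).
With v_2 = 25, v = (10, 25, 0), so v_1 = 10.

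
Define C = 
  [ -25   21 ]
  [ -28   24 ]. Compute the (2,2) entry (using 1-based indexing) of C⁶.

-9372

Characteristic polynomial: t^2 + t - 12 = (t - 3)(t + 4), so the eigenvalues are -4, 3.
t=3: eigenvector (3, 4).
t=-4: eigenvector (1, 1).
P = [[3, 1], [4, 1]], D = diag(3, -4), P⁻¹ = [[-1, 1], [4, -3]].
C⁶ = P·diag(729, 4096)·P⁻¹ = [[14197, -10101], [13468, -9372]].
The requested entry is -9372.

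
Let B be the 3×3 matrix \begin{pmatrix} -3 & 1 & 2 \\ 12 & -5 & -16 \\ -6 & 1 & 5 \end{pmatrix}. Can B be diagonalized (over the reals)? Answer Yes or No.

Characteristic polynomial: p(μ) = μ^3 + 3μ^2 - 9μ - 27 = (μ - 3)(μ + 3)^2.
μ = -3 has algebraic multiplicity 2; rank(B + 3I) = 2, so geometric multiplicity = 1.
Geometric multiplicity < algebraic multiplicity, so B is not diagonalizable.

No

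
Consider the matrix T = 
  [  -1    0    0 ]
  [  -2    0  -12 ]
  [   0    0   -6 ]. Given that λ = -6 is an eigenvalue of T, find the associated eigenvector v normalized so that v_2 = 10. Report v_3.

T + 6I = [[5, 0, 0], [-2, 6, -12], [0, 0, 0]].
Solving (T + 6I)v = 0 gives the eigenspace spanned by (0, 10, 5).
With v_2 = 10, v = (0, 10, 5), so v_3 = 5.

5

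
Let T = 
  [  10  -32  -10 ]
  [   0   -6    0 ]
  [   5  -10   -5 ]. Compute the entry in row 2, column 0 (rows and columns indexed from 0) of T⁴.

625

Characteristic polynomial: r^3 + r^2 - 30r = r(r - 5)(r + 6), so the eigenvalues are -6, 0, 5.
r=5: eigenvector (2, 0, 1).
r=-6: eigenvector (2, 1, 0).
r=0: eigenvector (1, 0, 1).
P = [[2, 2, 1], [0, 1, 0], [1, 0, 1]], D = diag(5, -6, 0), P⁻¹ = [[1, -2, -1], [0, 1, 0], [-1, 2, 2]].
T⁴ = P·diag(625, 1296, 0)·P⁻¹ = [[1250, 92, -1250], [0, 1296, 0], [625, -1250, -625]].
The requested entry is 625.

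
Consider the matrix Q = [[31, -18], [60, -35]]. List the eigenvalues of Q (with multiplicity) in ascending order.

Characteristic polynomial: p(s) = s^2 + 4s - 5 = (s - 1)(s + 5).
Roots (with multiplicity): -5, 1.

-5, 1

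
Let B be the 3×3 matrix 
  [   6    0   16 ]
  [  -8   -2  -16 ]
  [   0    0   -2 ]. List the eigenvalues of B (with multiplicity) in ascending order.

-2, -2, 6

Characteristic polynomial: p(μ) = μ^3 - 2μ^2 - 20μ - 24 = (μ - 6)(μ + 2)^2.
Roots (with multiplicity): -2, -2, 6.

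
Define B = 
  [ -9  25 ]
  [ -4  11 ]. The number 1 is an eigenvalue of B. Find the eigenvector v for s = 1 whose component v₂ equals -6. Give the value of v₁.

-15

B − 1I = [[-10, 25], [-4, 10]].
Solving (B − 1I)v = 0 gives the eigenspace spanned by (-15, -6).
With v₂ = -6, v = (-15, -6), so v₁ = -15.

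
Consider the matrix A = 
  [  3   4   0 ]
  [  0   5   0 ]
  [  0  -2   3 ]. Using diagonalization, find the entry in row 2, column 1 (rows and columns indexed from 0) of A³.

Characteristic polynomial: t^3 - 11t^2 + 39t - 45 = (t - 5)(t - 3)^2, so the eigenvalues are 3, 3, 5.
t=3: eigenvector (1, 0, 0).
t=5: eigenvector (2, 1, -1).
t=3: eigenvector (0, 0, 1).
P = [[1, 2, 0], [0, 1, 0], [0, -1, 1]], D = diag(3, 5, 3), P⁻¹ = [[1, -2, 0], [0, 1, 0], [0, 1, 1]].
A³ = P·diag(27, 125, 27)·P⁻¹ = [[27, 196, 0], [0, 125, 0], [0, -98, 27]].
The requested entry is -98.

-98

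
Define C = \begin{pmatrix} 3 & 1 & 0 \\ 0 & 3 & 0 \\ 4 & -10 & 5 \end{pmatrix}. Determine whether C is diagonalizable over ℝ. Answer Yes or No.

No

Characteristic polynomial: p(t) = t^3 - 11t^2 + 39t - 45 = (t - 5)(t - 3)^2.
t = 3 has algebraic multiplicity 2; rank(C − 3I) = 2, so geometric multiplicity = 1.
Geometric multiplicity < algebraic multiplicity, so C is not diagonalizable.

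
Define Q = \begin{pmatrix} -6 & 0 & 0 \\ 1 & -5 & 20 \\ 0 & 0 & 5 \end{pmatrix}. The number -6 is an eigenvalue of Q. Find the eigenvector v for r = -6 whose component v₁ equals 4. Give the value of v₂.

-4

Q + 6I = [[0, 0, 0], [1, 1, 20], [0, 0, 11]].
Solving (Q + 6I)v = 0 gives the eigenspace spanned by (4, -4, 0).
With v₁ = 4, v = (4, -4, 0), so v₂ = -4.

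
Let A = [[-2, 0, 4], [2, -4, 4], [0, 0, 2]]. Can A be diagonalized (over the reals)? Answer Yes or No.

Characteristic polynomial: p(t) = t^3 + 4t^2 - 4t - 16 = (t - 2)(t + 2)(t + 4).
All 3 eigenvalues are distinct, so A is diagonalizable.

Yes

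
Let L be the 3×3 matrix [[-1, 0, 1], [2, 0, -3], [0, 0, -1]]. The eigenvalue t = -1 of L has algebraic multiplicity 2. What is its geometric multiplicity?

1

L + 1I = [[0, 0, 1], [2, 1, -3], [0, 0, 0]].
This matrix has rank 2, so its null space has dimension 3 − 2 = 1.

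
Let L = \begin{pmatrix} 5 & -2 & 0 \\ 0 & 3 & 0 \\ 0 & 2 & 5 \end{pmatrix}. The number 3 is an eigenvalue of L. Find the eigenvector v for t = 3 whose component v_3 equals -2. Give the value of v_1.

2

L − 3I = [[2, -2, 0], [0, 0, 0], [0, 2, 2]].
Solving (L − 3I)v = 0 gives the eigenspace spanned by (2, 2, -2).
With v_3 = -2, v = (2, 2, -2), so v_1 = 2.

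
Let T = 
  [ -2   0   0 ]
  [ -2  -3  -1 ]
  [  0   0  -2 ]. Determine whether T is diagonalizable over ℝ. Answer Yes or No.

Characteristic polynomial: p(λ) = λ^3 + 7λ^2 + 16λ + 12 = (λ + 2)^2(λ + 3).
λ = -2 has algebraic multiplicity 2; rank(T + 2I) = 1, so geometric multiplicity = 2.
Every eigenvalue has geometric = algebraic multiplicity, so T is diagonalizable.

Yes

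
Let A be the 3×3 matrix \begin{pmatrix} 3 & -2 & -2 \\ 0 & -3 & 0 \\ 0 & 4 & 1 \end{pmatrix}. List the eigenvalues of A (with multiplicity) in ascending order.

Characteristic polynomial: p(t) = t^3 - t^2 - 9t + 9 = (t - 3)(t - 1)(t + 3).
Roots (with multiplicity): -3, 1, 3.

-3, 1, 3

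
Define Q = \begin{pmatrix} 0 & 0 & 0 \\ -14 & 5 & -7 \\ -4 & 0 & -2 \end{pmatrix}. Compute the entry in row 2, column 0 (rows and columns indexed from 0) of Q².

8

Characteristic polynomial: r^3 - 3r^2 - 10r = r(r - 5)(r + 2), so the eigenvalues are -2, 0, 5.
r=0: eigenvector (1, 0, -2).
r=5: eigenvector (0, 1, 0).
r=-2: eigenvector (0, 1, 1).
P = [[1, 0, 0], [0, 1, 1], [-2, 0, 1]], D = diag(0, 5, -2), P⁻¹ = [[1, 0, 0], [-2, 1, -1], [2, 0, 1]].
Q² = P·diag(0, 25, 4)·P⁻¹ = [[0, 0, 0], [-42, 25, -21], [8, 0, 4]].
The requested entry is 8.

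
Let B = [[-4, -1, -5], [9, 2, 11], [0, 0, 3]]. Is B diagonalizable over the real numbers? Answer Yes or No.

Characteristic polynomial: p(μ) = μ^3 - μ^2 - 5μ - 3 = (μ - 3)(μ + 1)^2.
μ = -1 has algebraic multiplicity 2; rank(B + 1I) = 2, so geometric multiplicity = 1.
Geometric multiplicity < algebraic multiplicity, so B is not diagonalizable.

No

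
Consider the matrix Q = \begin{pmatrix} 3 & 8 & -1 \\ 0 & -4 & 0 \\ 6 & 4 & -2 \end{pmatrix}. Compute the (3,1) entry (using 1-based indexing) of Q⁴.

Characteristic polynomial: μ^3 + 3μ^2 - 4μ = μ(μ - 1)(μ + 4), so the eigenvalues are -4, 0, 1.
μ=1: eigenvector (1, 0, 2).
μ=-4: eigenvector (-1, 1, 1).
μ=0: eigenvector (1, 0, 3).
P = [[1, -1, 1], [0, 1, 0], [2, 1, 3]], D = diag(1, -4, 0), P⁻¹ = [[3, 4, -1], [0, 1, 0], [-2, -3, 1]].
Q⁴ = P·diag(1, 256, 0)·P⁻¹ = [[3, -252, -1], [0, 256, 0], [6, 264, -2]].
The requested entry is 6.

6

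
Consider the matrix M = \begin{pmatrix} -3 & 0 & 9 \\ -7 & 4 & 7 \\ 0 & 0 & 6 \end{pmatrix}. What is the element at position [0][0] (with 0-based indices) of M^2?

9

Characteristic polynomial: t^3 - 7t^2 - 6t + 72 = (t - 6)(t - 4)(t + 3), so the eigenvalues are -3, 4, 6.
t=4: eigenvector (0, 1, 0).
t=-3: eigenvector (1, 1, 0).
t=6: eigenvector (1, 0, 1).
P = [[0, 1, 1], [1, 1, 0], [0, 0, 1]], D = diag(4, -3, 6), P⁻¹ = [[-1, 1, 1], [1, 0, -1], [0, 0, 1]].
M² = P·diag(16, 9, 36)·P⁻¹ = [[9, 0, 27], [-7, 16, 7], [0, 0, 36]].
The requested entry is 9.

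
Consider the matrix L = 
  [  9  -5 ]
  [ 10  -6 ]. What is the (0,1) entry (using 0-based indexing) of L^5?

Characteristic polynomial: λ^2 - 3λ - 4 = (λ - 4)(λ + 1), so the eigenvalues are -1, 4.
λ=4: eigenvector (1, 1).
λ=-1: eigenvector (1, 2).
P = [[1, 1], [1, 2]], D = diag(4, -1), P⁻¹ = [[2, -1], [-1, 1]].
L⁵ = P·diag(1024, -1)·P⁻¹ = [[2049, -1025], [2050, -1026]].
The requested entry is -1025.

-1025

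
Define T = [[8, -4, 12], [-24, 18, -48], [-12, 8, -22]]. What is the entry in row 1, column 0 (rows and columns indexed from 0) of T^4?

Characteristic polynomial: μ^3 - 4μ^2 + 4μ = μ(μ - 2)^2, so the eigenvalues are 0, 2, 2.
μ=0: eigenvector (1, -4, -2).
μ=2: eigenvector (0, 3, 1).
μ=2: eigenvector (2, -6, -3).
P = [[1, 0, 2], [-4, 3, -6], [-2, 1, -3]], D = diag(0, 2, 2), P⁻¹ = [[-3, 2, -6], [0, 1, -2], [2, -1, 3]].
T⁴ = P·diag(0, 16, 16)·P⁻¹ = [[64, -32, 96], [-192, 144, -384], [-96, 64, -176]].
The requested entry is -192.

-192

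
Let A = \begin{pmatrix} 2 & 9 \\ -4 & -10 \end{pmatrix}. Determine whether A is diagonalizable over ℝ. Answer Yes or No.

No

Characteristic polynomial: p(s) = s^2 + 8s + 16 = (s + 4)^2.
s = -4 has algebraic multiplicity 2; rank(A + 4I) = 1, so geometric multiplicity = 1.
Geometric multiplicity < algebraic multiplicity, so A is not diagonalizable.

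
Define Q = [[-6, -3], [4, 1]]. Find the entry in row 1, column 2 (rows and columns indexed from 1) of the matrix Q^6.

1995

Characteristic polynomial: t^2 + 5t + 6 = (t + 2)(t + 3), so the eigenvalues are -3, -2.
t=-3: eigenvector (1, -1).
t=-2: eigenvector (-3, 4).
P = [[1, -3], [-1, 4]], D = diag(-3, -2), P⁻¹ = [[4, 3], [1, 1]].
Q⁶ = P·diag(729, 64)·P⁻¹ = [[2724, 1995], [-2660, -1931]].
The requested entry is 1995.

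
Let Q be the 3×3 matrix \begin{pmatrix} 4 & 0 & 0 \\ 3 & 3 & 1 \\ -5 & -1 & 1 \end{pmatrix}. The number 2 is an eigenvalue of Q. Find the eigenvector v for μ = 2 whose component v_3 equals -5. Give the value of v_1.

0

Q − 2I = [[2, 0, 0], [3, 1, 1], [-5, -1, -1]].
Solving (Q − 2I)v = 0 gives the eigenspace spanned by (0, 5, -5).
With v_3 = -5, v = (0, 5, -5), so v_1 = 0.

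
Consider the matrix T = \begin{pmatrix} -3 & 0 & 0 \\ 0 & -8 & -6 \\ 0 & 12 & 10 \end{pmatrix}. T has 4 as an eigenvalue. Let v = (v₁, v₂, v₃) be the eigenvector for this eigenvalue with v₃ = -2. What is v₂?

T − 4I = [[-7, 0, 0], [0, -12, -6], [0, 12, 6]].
Solving (T − 4I)v = 0 gives the eigenspace spanned by (0, 1, -2).
With v₃ = -2, v = (0, 1, -2), so v₂ = 1.

1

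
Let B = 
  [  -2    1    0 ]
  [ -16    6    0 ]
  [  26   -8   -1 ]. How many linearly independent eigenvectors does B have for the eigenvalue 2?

B − 2I = [[-4, 1, 0], [-16, 4, 0], [26, -8, -3]].
This matrix has rank 2, so its null space has dimension 3 − 2 = 1.

1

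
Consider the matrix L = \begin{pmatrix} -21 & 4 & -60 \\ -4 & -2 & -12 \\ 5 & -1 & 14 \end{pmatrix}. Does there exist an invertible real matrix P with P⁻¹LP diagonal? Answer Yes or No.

Characteristic polynomial: p(μ) = μ^3 + 9μ^2 + 24μ + 16 = (μ + 1)(μ + 4)^2.
μ = -4 has algebraic multiplicity 2; rank(L + 4I) = 2, so geometric multiplicity = 1.
Geometric multiplicity < algebraic multiplicity, so L is not diagonalizable.

No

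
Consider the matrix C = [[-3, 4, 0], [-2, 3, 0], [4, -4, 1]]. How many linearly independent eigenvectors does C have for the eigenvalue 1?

C − 1I = [[-4, 4, 0], [-2, 2, 0], [4, -4, 0]].
This matrix has rank 1, so its null space has dimension 3 − 1 = 2.

2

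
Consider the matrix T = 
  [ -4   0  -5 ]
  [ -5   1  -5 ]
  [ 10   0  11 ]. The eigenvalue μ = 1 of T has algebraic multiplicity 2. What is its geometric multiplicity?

2

T − 1I = [[-5, 0, -5], [-5, 0, -5], [10, 0, 10]].
This matrix has rank 1, so its null space has dimension 3 − 1 = 2.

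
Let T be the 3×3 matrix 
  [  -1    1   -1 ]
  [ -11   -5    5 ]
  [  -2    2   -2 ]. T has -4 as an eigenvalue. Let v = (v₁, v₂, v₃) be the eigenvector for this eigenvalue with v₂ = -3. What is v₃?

T + 4I = [[3, 1, -1], [-11, -1, 5], [-2, 2, 2]].
Solving (T + 4I)v = 0 gives the eigenspace spanned by (3, -3, 6).
With v₂ = -3, v = (3, -3, 6), so v₃ = 6.

6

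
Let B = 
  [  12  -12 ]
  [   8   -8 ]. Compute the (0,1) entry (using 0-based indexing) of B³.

Characteristic polynomial: μ^2 - 4μ = μ(μ - 4), so the eigenvalues are 0, 4.
μ=0: eigenvector (1, 1).
μ=4: eigenvector (3, 2).
P = [[1, 3], [1, 2]], D = diag(0, 4), P⁻¹ = [[-2, 3], [1, -1]].
B³ = P·diag(0, 64)·P⁻¹ = [[192, -192], [128, -128]].
The requested entry is -192.

-192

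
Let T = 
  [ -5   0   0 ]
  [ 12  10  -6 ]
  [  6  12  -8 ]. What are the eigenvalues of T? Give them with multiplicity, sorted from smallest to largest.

Characteristic polynomial: p(μ) = μ^3 + 3μ^2 - 18μ - 40 = (μ - 4)(μ + 2)(μ + 5).
Roots (with multiplicity): -5, -2, 4.

-5, -2, 4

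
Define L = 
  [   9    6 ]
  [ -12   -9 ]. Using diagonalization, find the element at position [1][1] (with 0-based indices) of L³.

Characteristic polynomial: s^2 - 9 = (s - 3)(s + 3), so the eigenvalues are -3, 3.
s=-3: eigenvector (-1, 2).
s=3: eigenvector (1, -1).
P = [[-1, 1], [2, -1]], D = diag(-3, 3), P⁻¹ = [[1, 1], [2, 1]].
L³ = P·diag(-27, 27)·P⁻¹ = [[81, 54], [-108, -81]].
The requested entry is -81.

-81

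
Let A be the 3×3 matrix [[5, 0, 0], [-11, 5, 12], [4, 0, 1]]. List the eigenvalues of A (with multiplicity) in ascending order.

1, 5, 5

Characteristic polynomial: p(λ) = λ^3 - 11λ^2 + 35λ - 25 = (λ - 5)^2(λ - 1).
Roots (with multiplicity): 1, 5, 5.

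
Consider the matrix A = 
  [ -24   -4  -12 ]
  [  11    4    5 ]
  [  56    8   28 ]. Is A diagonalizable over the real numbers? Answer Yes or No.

No

Characteristic polynomial: p(λ) = λ^3 - 8λ^2 + 20λ - 16 = (λ - 4)(λ - 2)^2.
λ = 2 has algebraic multiplicity 2; rank(A − 2I) = 2, so geometric multiplicity = 1.
Geometric multiplicity < algebraic multiplicity, so A is not diagonalizable.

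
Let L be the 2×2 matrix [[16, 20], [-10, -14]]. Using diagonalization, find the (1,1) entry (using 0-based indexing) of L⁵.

-9824

Characteristic polynomial: s^2 - 2s - 24 = (s - 6)(s + 4), so the eigenvalues are -4, 6.
s=-4: eigenvector (-1, 1).
s=6: eigenvector (2, -1).
P = [[-1, 2], [1, -1]], D = diag(-4, 6), P⁻¹ = [[1, 2], [1, 1]].
L⁵ = P·diag(-1024, 7776)·P⁻¹ = [[16576, 17600], [-8800, -9824]].
The requested entry is -9824.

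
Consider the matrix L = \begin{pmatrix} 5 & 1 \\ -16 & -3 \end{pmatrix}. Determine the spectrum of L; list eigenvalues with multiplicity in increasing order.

Characteristic polynomial: p(r) = r^2 - 2r + 1 = (r - 1)^2.
Roots (with multiplicity): 1, 1.

1, 1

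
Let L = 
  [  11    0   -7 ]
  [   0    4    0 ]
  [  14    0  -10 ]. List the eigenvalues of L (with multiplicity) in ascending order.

-3, 4, 4

Characteristic polynomial: p(μ) = μ^3 - 5μ^2 - 8μ + 48 = (μ - 4)^2(μ + 3).
Roots (with multiplicity): -3, 4, 4.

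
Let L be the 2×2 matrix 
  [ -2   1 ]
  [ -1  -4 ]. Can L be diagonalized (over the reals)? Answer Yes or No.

No

Characteristic polynomial: p(μ) = μ^2 + 6μ + 9 = (μ + 3)^2.
μ = -3 has algebraic multiplicity 2; rank(L + 3I) = 1, so geometric multiplicity = 1.
Geometric multiplicity < algebraic multiplicity, so L is not diagonalizable.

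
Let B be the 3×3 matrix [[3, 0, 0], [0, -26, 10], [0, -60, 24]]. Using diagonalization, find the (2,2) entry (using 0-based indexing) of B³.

Characteristic polynomial: λ^3 - λ^2 - 30λ + 72 = (λ - 4)(λ - 3)(λ + 6), so the eigenvalues are -6, 3, 4.
λ=3: eigenvector (1, 0, 0).
λ=4: eigenvector (0, 1, 3).
λ=-6: eigenvector (0, 1, 2).
P = [[1, 0, 0], [0, 1, 1], [0, 3, 2]], D = diag(3, 4, -6), P⁻¹ = [[1, 0, 0], [0, -2, 1], [0, 3, -1]].
B³ = P·diag(27, 64, -216)·P⁻¹ = [[27, 0, 0], [0, -776, 280], [0, -1680, 624]].
The requested entry is 624.

624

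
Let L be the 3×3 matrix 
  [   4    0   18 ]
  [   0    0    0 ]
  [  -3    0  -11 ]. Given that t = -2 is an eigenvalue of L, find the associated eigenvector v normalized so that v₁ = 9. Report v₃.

-3

L + 2I = [[6, 0, 18], [0, 2, 0], [-3, 0, -9]].
Solving (L + 2I)v = 0 gives the eigenspace spanned by (9, 0, -3).
With v₁ = 9, v = (9, 0, -3), so v₃ = -3.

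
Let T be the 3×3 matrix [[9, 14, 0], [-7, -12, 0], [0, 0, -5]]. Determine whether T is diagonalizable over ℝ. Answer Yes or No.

Characteristic polynomial: p(r) = r^3 + 8r^2 + 5r - 50 = (r - 2)(r + 5)^2.
r = -5 has algebraic multiplicity 2; rank(T + 5I) = 1, so geometric multiplicity = 2.
Every eigenvalue has geometric = algebraic multiplicity, so T is diagonalizable.

Yes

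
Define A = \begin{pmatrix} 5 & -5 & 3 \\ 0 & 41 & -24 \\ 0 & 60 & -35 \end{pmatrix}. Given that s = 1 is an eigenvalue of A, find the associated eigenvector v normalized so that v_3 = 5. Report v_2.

3

A − 1I = [[4, -5, 3], [0, 40, -24], [0, 60, -36]].
Solving (A − 1I)v = 0 gives the eigenspace spanned by (0, 3, 5).
With v_3 = 5, v = (0, 3, 5), so v_2 = 3.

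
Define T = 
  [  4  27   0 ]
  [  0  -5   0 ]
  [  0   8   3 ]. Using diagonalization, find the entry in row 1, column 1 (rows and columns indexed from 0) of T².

25

Characteristic polynomial: μ^3 - 2μ^2 - 23μ + 60 = (μ - 4)(μ - 3)(μ + 5), so the eigenvalues are -5, 3, 4.
μ=3: eigenvector (0, 0, 1).
μ=-5: eigenvector (-3, 1, -1).
μ=4: eigenvector (1, 0, 0).
P = [[0, -3, 1], [0, 1, 0], [1, -1, 0]], D = diag(3, -5, 4), P⁻¹ = [[0, 1, 1], [0, 1, 0], [1, 3, 0]].
T² = P·diag(9, 25, 16)·P⁻¹ = [[16, -27, 0], [0, 25, 0], [0, -16, 9]].
The requested entry is 25.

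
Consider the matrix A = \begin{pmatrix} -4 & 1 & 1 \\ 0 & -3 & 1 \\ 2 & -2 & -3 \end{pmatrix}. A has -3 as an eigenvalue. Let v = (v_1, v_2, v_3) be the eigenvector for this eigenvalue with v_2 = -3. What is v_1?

A + 3I = [[-1, 1, 1], [0, 0, 1], [2, -2, 0]].
Solving (A + 3I)v = 0 gives the eigenspace spanned by (-3, -3, 0).
With v_2 = -3, v = (-3, -3, 0), so v_1 = -3.

-3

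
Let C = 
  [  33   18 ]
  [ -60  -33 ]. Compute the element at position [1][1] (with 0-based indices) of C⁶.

Characteristic polynomial: t^2 - 9 = (t - 3)(t + 3), so the eigenvalues are -3, 3.
t=-3: eigenvector (1, -2).
t=3: eigenvector (3, -5).
P = [[1, 3], [-2, -5]], D = diag(-3, 3), P⁻¹ = [[-5, -3], [2, 1]].
C⁶ = P·diag(729, 729)·P⁻¹ = [[729, 0], [0, 729]].
The requested entry is 729.

729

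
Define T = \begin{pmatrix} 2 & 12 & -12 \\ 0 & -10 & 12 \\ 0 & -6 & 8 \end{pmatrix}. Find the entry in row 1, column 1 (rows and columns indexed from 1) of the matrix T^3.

8

Characteristic polynomial: λ^3 - 12λ + 16 = (λ - 2)^2(λ + 4), so the eigenvalues are -4, 2, 2.
λ=2: eigenvector (1, 0, 0).
λ=2: eigenvector (1, -1, -1).
λ=-4: eigenvector (-2, 2, 1).
P = [[1, 1, -2], [0, -1, 2], [0, -1, 1]], D = diag(2, 2, -4), P⁻¹ = [[1, 1, 0], [0, 1, -2], [0, 1, -1]].
T³ = P·diag(8, 8, -64)·P⁻¹ = [[8, 144, -144], [0, -136, 144], [0, -72, 80]].
The requested entry is 8.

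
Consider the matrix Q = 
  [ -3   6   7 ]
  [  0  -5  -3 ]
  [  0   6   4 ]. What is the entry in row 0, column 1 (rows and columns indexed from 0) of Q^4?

-30

Characteristic polynomial: λ^3 + 4λ^2 + λ - 6 = (λ - 1)(λ + 2)(λ + 3), so the eigenvalues are -3, -2, 1.
λ=-3: eigenvector (1, 0, 0).
λ=1: eigenvector (-2, 1, -2).
λ=-2: eigenvector (-1, 1, -1).
P = [[1, -2, -1], [0, 1, 1], [0, -2, -1]], D = diag(-3, 1, -2), P⁻¹ = [[1, 0, -1], [0, -1, -1], [0, 2, 1]].
Q⁴ = P·diag(81, 1, 16)·P⁻¹ = [[81, -30, -95], [0, 31, 15], [0, -30, -14]].
The requested entry is -30.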